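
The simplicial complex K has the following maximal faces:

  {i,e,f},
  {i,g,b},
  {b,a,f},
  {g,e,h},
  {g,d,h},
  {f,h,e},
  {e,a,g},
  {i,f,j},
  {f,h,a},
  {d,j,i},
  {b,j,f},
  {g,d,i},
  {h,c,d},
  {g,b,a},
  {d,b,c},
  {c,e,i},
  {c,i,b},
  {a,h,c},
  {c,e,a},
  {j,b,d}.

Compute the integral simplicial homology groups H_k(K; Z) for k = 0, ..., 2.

Order the vertices as a < b < c < d < e < f < g < h < i < j. Listing each simplex with vertices in this order, K has dimension 2 with simplices:

  0-simplices (10): a, b, c, d, e, f, g, h, i, j
  1-simplices (30): ab, ac, ae, af, ag, ah, bc, bd, bf, bg, bi, bj, cd, ce, ch, ci, dg, dh, di, dj, ef, eg, eh, ei, fh, fi, fj, gh, gi, ij
  2-simplices (20): abf, abg, ace, ach, aeg, afh, bcd, bci, bdj, bfj, bgi, cdh, cei, dgh, dgi, dij, efh, efi, egh, fij

Hence C_0 ≅ Z^10, C_1 ≅ Z^30, C_2 ≅ Z^20.

∂_1: C_1 → C_0 maps an edge to its endpoints' difference, ∂[p,q] = q − p. For instance
  ∂dh = h − d.
The resulting 10×30 matrix has rank 9, and its Smith normal form has invariant factors (1,1,1,1,1,1,1,1,1).

Boundary ∂_2: C_2 → C_1 acts by ∂[p,q,r] = [q,r] − [p,r] + [p,q]. For instance
  ∂dgh = gh − dh + dg,
  ∂bci = ci − bi + bc.
This gives a 30×20 integer matrix of rank 20; reducing to Smith normal form yields diagonal entries (1,1,1,1,1,1,1,1,1,1,1,1,1,1,1,1,1,1,1,2).

Now H_k = ker ∂_k / im ∂_{k+1}, so:

  H_0: rank C_0 − rank ∂_1 = 10 − 9 = 1, and the invariant factors of ∂_1 are all 1, so H_0 ≅ Z.
  H_1: rank ker ∂_1 − rank ∂_2 = (30 − 9) − 20 = 1, and ∂_2 has invariant factor 2 > 1, so H_1 ≅ Z ⊕ Z/2.
  H_2: rank ker ∂_2 − rank ∂_3 = (20 − 20) − 0 = 0, and there is no ∂_3, so H_2 ≅ 0.

H_0 = Z,  H_1 = Z ⊕ Z/2,  H_2 = 0.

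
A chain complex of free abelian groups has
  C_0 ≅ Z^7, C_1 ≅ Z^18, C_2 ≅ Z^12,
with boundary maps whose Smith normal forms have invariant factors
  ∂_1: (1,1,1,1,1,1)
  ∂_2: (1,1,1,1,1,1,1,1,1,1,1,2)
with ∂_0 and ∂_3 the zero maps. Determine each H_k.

H_0 ≅ Z,  H_1 ≅ Z/2,  H_2 = 0.

H_0: b_0 = 7 − 0 − 6 = 1; torsion from ∂_1 factors > 1: none. So H_0 ≅ Z.
H_1: b_1 = 18 − 6 − 12 = 0; torsion from ∂_2 factors > 1: [2]. So H_1 ≅ Z/2.
H_2: b_2 = 12 − 12 − 0 = 0; torsion from ∂_3 factors > 1: none. So H_2 ≅ 0.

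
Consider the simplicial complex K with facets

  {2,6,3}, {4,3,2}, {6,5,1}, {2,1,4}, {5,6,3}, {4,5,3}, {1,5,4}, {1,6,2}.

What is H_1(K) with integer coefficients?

H_1 = 0.

K has 6 vertices, 12 edges, 8 triangles.
rank ∂_1 = 5, rank ∂_2 = 7 ⇒ b_1 = 12 − 5 − 7 = 0; all invariant factors of ∂_2 are 1 so no torsion. So H_1 = 0.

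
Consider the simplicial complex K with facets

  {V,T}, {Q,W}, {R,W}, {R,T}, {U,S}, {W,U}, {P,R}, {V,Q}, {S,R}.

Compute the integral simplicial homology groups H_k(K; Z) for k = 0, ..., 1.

Order the vertices as P < Q < R < S < T < U < V < W. Listing each simplex with vertices in this order, K has dimension 1 with simplices:

  0-simplices (8): P, Q, R, S, T, U, V, W
  1-simplices (9): PR, QV, QW, RS, RT, RW, SU, TV, UW

so the chain groups are C_0 ≅ Z^8, C_1 ≅ Z^9.

The boundary map ∂_1: C_1 → C_0 sends each edge [p,q] (with p < q) to q − p. For instance
  ∂QV = V − Q.
The resulting 8×9 matrix has rank 7, and its Smith normal form has invariant factors (1,1,1,1,1,1,1).

Computing H_k = (kernel of ∂_k) / (image of ∂_{k+1}):

  H_0: rank C_0 − rank ∂_1 = 8 − 7 = 1, and the invariant factors of ∂_1 are all 1, so H_0 ≅ Z.
  H_1: rank ker ∂_1 − rank ∂_2 = (9 − 7) − 0 = 2, and there is no ∂_2, so H_1 ≅ Z^2.

As a check, the Euler characteristic is 8 − 9 = -1, which agrees with 1 − 2 = -1.

H_0 = Z,  H_1 = Z^2.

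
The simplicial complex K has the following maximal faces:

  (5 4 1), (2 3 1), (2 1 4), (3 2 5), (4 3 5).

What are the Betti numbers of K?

Fix the vertex order 1 < 2 < 3 < 4 < 5 and write every simplex with vertices in increasing order. Then dim K = 2 and the simplices of K are:

  0-simplices (5): [1], [2], [3], [4], [5]
  1-simplices (10): [1,2], [1,3], [1,4], [1,5], [2,3], [2,4], [2,5], [3,4], [3,5], [4,5]
  2-simplices (5): [1,2,3], [1,2,4], [1,4,5], [2,3,5], [3,4,5]

Hence C_0 ≅ Z^5, C_1 ≅ Z^10, C_2 ≅ Z^5.

The boundary map ∂_1: C_1 → C_0 maps an edge to its endpoints' difference, ∂[p,q] = q − p. For instance
  ∂[2,5] = [5] − [2].
This gives a 5×10 integer matrix of rank 4; reducing to Smith normal form yields diagonal entries (1,1,1,1).

∂_2: C_2 → C_1 maps a triangle to the signed sum of its edges. For instance
  ∂[1,2,3] = [2,3] − [1,3] + [1,2],
  ∂[3,4,5] = [4,5] − [3,5] + [3,4].
The 10×5 boundary matrix has rank 5 and Smith normal form diag(1,1,1,1,1).

Computing H_k = (kernel of ∂_k) / (image of ∂_{k+1}):

  H_0: rank C_0 − rank ∂_1 = 5 − 4 = 1, and the invariant factors of ∂_1 are all 1, so H_0 = Z.
  H_1: rank ker ∂_1 − rank ∂_2 = (10 − 4) − 5 = 1, and the invariant factors of ∂_2 are all 1, so H_1 = Z.
  H_2: rank ker ∂_2 − rank ∂_3 = (5 − 5) − 0 = 0, and there is no ∂_3, so H_2 = 0.

Hence the Betti numbers are b_0 = 1, b_1 = 1, b_2 = 0.

b_0 = 1, b_1 = 1, b_2 = 0.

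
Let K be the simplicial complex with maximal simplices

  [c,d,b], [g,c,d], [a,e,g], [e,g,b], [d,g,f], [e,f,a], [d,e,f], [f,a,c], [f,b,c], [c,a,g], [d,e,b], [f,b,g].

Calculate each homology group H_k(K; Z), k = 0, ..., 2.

H_0 ≅ Z,  H_1 ≅ Z/2,  H_2 = 0.

Order the vertices as a < b < c < d < e < f < g. Listing each simplex with vertices in this order, K has dimension 2 with simplices:

  0-simplices (7): a, b, c, d, e, f, g
  1-simplices (18): ac, ae, af, ag, bc, bd, be, bf, bg, cd, cf, cg, de, df, dg, ef, eg, fg
  2-simplices (12): acf, acg, aef, aeg, bcd, bcf, bde, beg, bfg, cdg, def, dfg

so the chain groups are C_0 ≅ Z^7, C_1 ≅ Z^18, C_2 ≅ Z^12.

The boundary map ∂_1: C_1 → C_0 maps an edge to its endpoints' difference, ∂[p,q] = q − p. For instance
  ∂ae = e − a.
As a 7×18 matrix over Z this has rank 6, with invariant factors (1,1,1,1,1,1).

∂_2: C_2 → C_1 sends each 2-simplex [p,q,r] to [q,r] − [p,r] + [p,q]. For instance
  ∂aeg = eg − ag + ae,
  ∂def = ef − df + de.
As a 18×12 matrix over Z this has rank 12, with invariant factors (1,1,1,1,1,1,1,1,1,1,1,2).

Reading off H_k = ker ∂_k / im ∂_{k+1}:

  H_0: rank C_0 − rank ∂_1 = 7 − 6 = 1, and the invariant factors of ∂_1 are all 1, so H_0 = Z.
  H_1: rank ker ∂_1 − rank ∂_2 = (18 − 6) − 12 = 0, and ∂_2 has invariant factor 2 > 1, so H_1 = Z/2.
  H_2: rank ker ∂_2 − rank ∂_3 = (12 − 12) − 0 = 0, and there is no ∂_3, so H_2 = 0.

As a check, the Euler characteristic is 7 − 18 + 12 = 1, which agrees with 1 − 0 + 0 = 1.
(K is a triangulation of the real projective plane RP^2.)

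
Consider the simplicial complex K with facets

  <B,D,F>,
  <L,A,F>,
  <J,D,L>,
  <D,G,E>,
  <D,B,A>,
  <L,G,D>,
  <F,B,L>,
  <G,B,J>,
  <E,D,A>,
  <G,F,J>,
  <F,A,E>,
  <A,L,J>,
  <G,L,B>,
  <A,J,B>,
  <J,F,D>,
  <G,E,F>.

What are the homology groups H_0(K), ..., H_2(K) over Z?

H_0 ≅ Z,  H_1 ≅ Z^2,  H_2 ≅ Z.

Order the vertices as A < B < D < E < F < G < J < L. Listing each simplex with vertices in this order, K has dimension 2 with simplices:

  0-simplices (8): A, B, D, E, F, G, J, L
  1-simplices (24): AB, AD, AE, AF, AJ, AL, BD, BF, BG, BJ, BL, DE, DF, DG, DJ, DL, EF, EG, FG, FJ, FL, GJ, GL, JL
  2-simplices (16): ABD, ABJ, ADE, AEF, AFL, AJL, BDF, BFL, BGJ, BGL, DEG, DFJ, DGL, DJL, EFG, FGJ

so the chain groups are C_0 ≅ Z^8, C_1 ≅ Z^24, C_2 ≅ Z^16.

The boundary map ∂_1: C_1 → C_0 sends each edge [p,q] (with p < q) to q − p.
The 8×24 boundary matrix has rank 7 and Smith normal form diag(1,1,1,1,1,1,1).

Boundary ∂_2: C_2 → C_1 sends each 2-simplex [p,q,r] to [q,r] − [p,r] + [p,q]. For instance
  ∂AEF = EF − AF + AE,
  ∂DJL = JL − DL + DJ.
The 24×16 boundary matrix has rank 15 and Smith normal form diag(1,1,1,1,1,1,1,1,1,1,1,1,1,1,1).

Computing H_k = (kernel of ∂_k) / (image of ∂_{k+1}):

  H_0: rank C_0 − rank ∂_1 = 8 − 7 = 1, and the invariant factors of ∂_1 are all 1, so H_0 = Z.
  H_1: rank ker ∂_1 − rank ∂_2 = (24 − 7) − 15 = 2, and the invariant factors of ∂_2 are all 1, so H_1 = Z^2.
  H_2: rank ker ∂_2 − rank ∂_3 = (16 − 15) − 0 = 1, and there is no ∂_3, so H_2 = Z.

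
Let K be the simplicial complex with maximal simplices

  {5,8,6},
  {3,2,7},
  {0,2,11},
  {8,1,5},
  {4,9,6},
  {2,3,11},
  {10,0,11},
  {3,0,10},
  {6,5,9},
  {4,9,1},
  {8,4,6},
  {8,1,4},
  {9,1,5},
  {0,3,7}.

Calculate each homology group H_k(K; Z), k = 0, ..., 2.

Take the total order 0 < 1 < 2 < 3 < 4 < 5 < 6 < 7 < 8 < 9 < 10 < 11 on the vertex set. Then K (dimension 2) consists of the simplices:

  0-simplices (12): [0], [1], [2], [3], [4], [5], [6], [7], [8], [9], [10], [11]
  1-simplices (24): (24 of them)
  2-simplices (14): [0,2,11], [0,3,7], [0,3,10], [0,10,11], [1,4,8], [1,4,9], [1,5,8], [1,5,9], [2,3,7], [2,3,11], [4,6,8], [4,6,9], [5,6,8], [5,6,9]

giving chain groups C_0 ≅ Z^12, C_1 ≅ Z^24, C_2 ≅ Z^14.

Boundary ∂_1: C_1 → C_0 sends each edge [p,q] (with p < q) to q − p. For instance
  ∂[0,10] = [10] − [0].
The 12×24 boundary matrix has rank 10 and Smith normal form diag(1,1,1,1,1,1,1,1,1,1).

Boundary ∂_2: C_2 → C_1 sends each 2-simplex [p,q,r] to [q,r] − [p,r] + [p,q]. For instance
  ∂[1,5,8] = [5,8] − [1,8] + [1,5],
  ∂[2,3,7] = [3,7] − [2,7] + [2,3].
This gives a 24×14 integer matrix of rank 13; reducing to Smith normal form yields diagonal entries (1,1,1,1,1,1,1,1,1,1,1,1,1).

Now H_k = ker ∂_k / im ∂_{k+1}, so:

  H_0: rank C_0 − rank ∂_1 = 12 − 10 = 2, and the invariant factors of ∂_1 are all 1, so H_0 = Z^2.
  H_1: rank ker ∂_1 − rank ∂_2 = (24 − 10) − 13 = 1, and the invariant factors of ∂_2 are all 1, so H_1 = Z.
  H_2: rank ker ∂_2 − rank ∂_3 = (14 − 13) − 0 = 1, and there is no ∂_3, so H_2 = Z.

H_0 ≅ Z^2,  H_1 ≅ Z,  H_2 ≅ Z.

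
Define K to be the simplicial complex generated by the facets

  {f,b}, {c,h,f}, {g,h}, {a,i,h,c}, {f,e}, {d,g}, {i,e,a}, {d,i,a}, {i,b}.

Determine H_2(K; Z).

H_2 = 0.

Fix the vertex order a < b < c < d < e < f < g < h < i and write every simplex with vertices in increasing order. Then dim K = 3 and the simplices of K are:

  0-simplices (9): a, b, c, d, e, f, g, h, i
  1-simplices (17): ac, ad, ae, ah, ai, bf, bi, cf, ch, ci, dg, di, ef, ei, fh, gh, hi
  2-simplices (7): ach, aci, adi, aei, ahi, cfh, chi
  3-simplices (1): achi

Hence C_0 ≅ Z^9, C_1 ≅ Z^17, C_2 ≅ Z^7, C_3 ≅ Z^1.

∂_1: C_1 → C_0 maps an edge to its endpoints' difference, ∂[p,q] = q − p. For instance
  ∂ac = c − a.
The resulting 9×17 matrix has rank 8, and its Smith normal form has invariant factors (1,1,1,1,1,1,1,1).

∂_2: C_2 → C_1 acts by ∂[p,q,r] = [q,r] − [p,r] + [p,q]. For instance
  ∂ach = ch − ah + ac,
  ∂ahi = hi − ai + ah.
The 17×7 boundary matrix has rank 6 and Smith normal form diag(1,1,1,1,1,1).

The boundary map ∂_3: C_3 → C_2 sends each 3-simplex σ to the alternating sum Σ_i (−1)^i (σ with its i-th vertex removed). For instance
  ∂achi = chi − ahi + aci − ach.
This gives a 7×1 integer matrix of rank 1; reducing to Smith normal form yields diagonal entries (1).

From H_k ≅ ker(∂_k) / im(∂_{k+1}) we obtain:

  H_2: rank ker ∂_2 − rank ∂_3 = (7 − 6) − 1 = 0, and the invariant factors of ∂_3 are all 1, so H_2 = 0.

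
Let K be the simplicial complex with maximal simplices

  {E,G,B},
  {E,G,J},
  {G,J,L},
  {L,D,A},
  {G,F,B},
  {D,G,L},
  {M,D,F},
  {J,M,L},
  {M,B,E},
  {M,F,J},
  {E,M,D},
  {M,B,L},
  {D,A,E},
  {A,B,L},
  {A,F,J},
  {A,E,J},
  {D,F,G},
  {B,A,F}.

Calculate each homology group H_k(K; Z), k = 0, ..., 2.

Order the vertices as A < B < D < E < F < G < J < L < M. Listing each simplex with vertices in this order, K has dimension 2 with simplices:

  0-simplices (9): A, B, D, E, F, G, J, L, M
  1-simplices (27): AB, AD, AE, AF, AJ, AL, BE, BF, BG, BL, BM, DE, DF, DG, DL, DM, EG, EJ, EM, FG, FJ, FM, GJ, GL, JL, JM, LM
  2-simplices (18): ABF, ABL, ADE, ADL, AEJ, AFJ, BEG, BEM, BFG, BLM, DEM, DFG, DFM, DGL, EGJ, FJM, GJL, JLM

Hence C_0 ≅ Z^9, C_1 ≅ Z^27, C_2 ≅ Z^18.

∂_1: C_1 → C_0 is given by ∂[p,q] = [q] − [p]. For instance
  ∂AJ = J − A.
This gives a 9×27 integer matrix of rank 8; reducing to Smith normal form yields diagonal entries (1,1,1,1,1,1,1,1).

∂_2: C_2 → C_1 sends each 2-simplex [p,q,r] to [q,r] − [p,r] + [p,q]. For instance
  ∂GJL = JL − GL + GJ,
  ∂DGL = GL − DL + DG.
As a 27×18 matrix over Z this has rank 17, with invariant factors (1,1,1,1,1,1,1,1,1,1,1,1,1,1,1,1,1).

Computing H_k = (kernel of ∂_k) / (image of ∂_{k+1}):

  H_0: rank C_0 − rank ∂_1 = 9 − 8 = 1, and the invariant factors of ∂_1 are all 1, so H_0 ≅ Z.
  H_1: rank ker ∂_1 − rank ∂_2 = (27 − 8) − 17 = 2, and the invariant factors of ∂_2 are all 1, so H_1 ≅ Z^2.
  H_2: rank ker ∂_2 − rank ∂_3 = (18 − 17) − 0 = 1, and there is no ∂_3, so H_2 ≅ Z.

As a check, the Euler characteristic is 9 − 27 + 18 = 0, which agrees with 1 − 2 + 1 = 0.

H_0 = Z,  H_1 = Z^2,  H_2 = Z.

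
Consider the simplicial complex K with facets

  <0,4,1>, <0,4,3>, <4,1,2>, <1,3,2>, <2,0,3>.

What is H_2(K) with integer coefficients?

H_2 = 0.

We work with the vertex ordering 0 < 1 < 2 < 3 < 4. The simplices of K, each written with vertices in increasing order, are:

  0-simplices (5): [0], [1], [2], [3], [4]
  1-simplices (10): [0,1], [0,2], [0,3], [0,4], [1,2], [1,3], [1,4], [2,3], [2,4], [3,4]
  2-simplices (5): [0,1,4], [0,2,3], [0,3,4], [1,2,3], [1,2,4]

giving chain groups C_0 ≅ Z^5, C_1 ≅ Z^10, C_2 ≅ Z^5.

The boundary map ∂_1: C_1 → C_0 maps an edge to its endpoints' difference, ∂[p,q] = q − p.
The resulting 5×10 matrix has rank 4, and its Smith normal form has invariant factors (1,1,1,1).

Boundary ∂_2: C_2 → C_1 sends each 2-simplex [p,q,r] to [q,r] − [p,r] + [p,q]. For instance
  ∂[1,2,3] = [2,3] − [1,3] + [1,2],
  ∂[1,2,4] = [2,4] − [1,4] + [1,2].
This gives a 10×5 integer matrix of rank 5; reducing to Smith normal form yields diagonal entries (1,1,1,1,1).

Now H_k = ker ∂_k / im ∂_{k+1}, so:

  H_2: rank ker ∂_2 − rank ∂_3 = (5 − 5) − 0 = 0, and there is no ∂_3, so H_2 = 0.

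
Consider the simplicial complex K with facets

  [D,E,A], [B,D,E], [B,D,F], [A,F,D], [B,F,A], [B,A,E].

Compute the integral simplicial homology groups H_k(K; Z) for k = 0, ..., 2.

Fix the vertex order A < B < D < E < F and write every simplex with vertices in increasing order. Then dim K = 2 and the simplices of K are:

  0-simplices (5): A, B, D, E, F
  1-simplices (9): AB, AD, AE, AF, BD, BE, BF, DE, DF
  2-simplices (6): ABE, ABF, ADE, ADF, BDE, BDF

Hence C_0 ≅ Z^5, C_1 ≅ Z^9, C_2 ≅ Z^6.

The boundary map ∂_1: C_1 → C_0 maps an edge to its endpoints' difference, ∂[p,q] = q − p. For instance
  ∂DF = F − D.
The resulting 5×9 matrix has rank 4, and its Smith normal form has invariant factors (1,1,1,1).

Boundary ∂_2: C_2 → C_1 sends each 2-simplex [p,q,r] to [q,r] − [p,r] + [p,q]. For instance
  ∂ABF = BF − AF + AB,
  ∂BDF = DF − BF + BD.
The 9×6 boundary matrix has rank 5 and Smith normal form diag(1,1,1,1,1).

Now H_k = ker ∂_k / im ∂_{k+1}, so:

  H_0: rank C_0 − rank ∂_1 = 5 − 4 = 1, and the invariant factors of ∂_1 are all 1, so H_0 = Z.
  H_1: rank ker ∂_1 − rank ∂_2 = (9 − 4) − 5 = 0, and the invariant factors of ∂_2 are all 1, so H_1 = 0.
  H_2: rank ker ∂_2 − rank ∂_3 = (6 − 5) − 0 = 1, and there is no ∂_3, so H_2 = Z.

(K is a triangulation of the 2-sphere S^2.)

H_0 ≅ Z,  H_1 = 0,  H_2 ≅ Z.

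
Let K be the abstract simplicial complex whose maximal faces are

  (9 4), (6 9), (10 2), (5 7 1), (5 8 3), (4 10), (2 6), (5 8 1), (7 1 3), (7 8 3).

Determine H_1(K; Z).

H_1 = Z^2.

Order the vertices as 1 < 2 < 3 < 4 < 5 < 6 < 7 < 8 < 9 < 10. Listing each simplex with vertices in this order, K has dimension 2 with simplices:

  0-simplices (10): [1], [2], [3], [4], [5], [6], [7], [8], [9], [10]
  1-simplices (15): [1,3], [1,5], [1,7], [1,8], [2,6], [2,10], [3,5], [3,7], [3,8], [4,9], [4,10], [5,7], [5,8], [6,9], [7,8]
  2-simplices (5): [1,3,7], [1,5,7], [1,5,8], [3,5,8], [3,7,8]

giving chain groups C_0 ≅ Z^10, C_1 ≅ Z^15, C_2 ≅ Z^5.

∂_1: C_1 → C_0 is given by ∂[p,q] = [q] − [p].
The resulting 10×15 matrix has rank 8, and its Smith normal form has invariant factors (1,1,1,1,1,1,1,1).

The boundary map ∂_2: C_2 → C_1 sends each 2-simplex [p,q,r] to [q,r] − [p,r] + [p,q]. For instance
  ∂[1,3,7] = [3,7] − [1,7] + [1,3],
  ∂[3,5,8] = [5,8] − [3,8] + [3,5].
This gives a 15×5 integer matrix of rank 5; reducing to Smith normal form yields diagonal entries (1,1,1,1,1).

Computing H_k = (kernel of ∂_k) / (image of ∂_{k+1}):

  H_1: rank ker ∂_1 − rank ∂_2 = (15 − 8) − 5 = 2, and the invariant factors of ∂_2 are all 1, so H_1 = Z^2.

(K is a triangulation of the disjoint union of the circle S^1 and the Möbius band.)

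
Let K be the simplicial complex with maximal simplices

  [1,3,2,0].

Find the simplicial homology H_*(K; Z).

We work with the vertex ordering 0 < 1 < 2 < 3. The simplices of K, each written with vertices in increasing order, are:

  0-simplices (4): [0], [1], [2], [3]
  1-simplices (6): [0,1], [0,2], [0,3], [1,2], [1,3], [2,3]
  2-simplices (4): [0,1,2], [0,1,3], [0,2,3], [1,2,3]
  3-simplices (1): [0,1,2,3]

Hence C_0 ≅ Z^4, C_1 ≅ Z^6, C_2 ≅ Z^4, C_3 ≅ Z^1.

∂_1: C_1 → C_0 sends each edge [p,q] (with p < q) to q − p. For instance
  ∂[0,2] = [2] − [0].
The resulting 4×6 matrix has rank 3, and its Smith normal form has invariant factors (1,1,1).

∂_2: C_2 → C_1 maps a triangle to the signed sum of its edges. For instance
  ∂[0,1,2] = [1,2] − [0,2] + [0,1],
  ∂[0,2,3] = [2,3] − [0,3] + [0,2].
The resulting 6×4 matrix has rank 3, and its Smith normal form has invariant factors (1,1,1).

Boundary ∂_3: C_3 → C_2 sends each 3-simplex σ to the alternating sum Σ_i (−1)^i (σ with its i-th vertex removed). For instance
  ∂[0,1,2,3] = [1,2,3] − [0,2,3] + [0,1,3] − [0,1,2].
As a 4×1 matrix over Z this has rank 1, with invariant factors (1).

Reading off H_k = ker ∂_k / im ∂_{k+1}:

  H_0: rank C_0 − rank ∂_1 = 4 − 3 = 1, and the invariant factors of ∂_1 are all 1, so H_0 = Z.
  H_1: rank ker ∂_1 − rank ∂_2 = (6 − 3) − 3 = 0, and the invariant factors of ∂_2 are all 1, so H_1 = 0.
  H_2: rank ker ∂_2 − rank ∂_3 = (4 − 3) − 1 = 0, and the invariant factors of ∂_3 are all 1, so H_2 = 0.
  H_3: rank ker ∂_3 − rank ∂_4 = (1 − 1) − 0 = 0, and there is no ∂_4, so H_3 = 0.

As a check, the Euler characteristic is 4 − 6 + 4 − 1 = 1, which agrees with 1 − 0 + 0 − 0 = 1.

H_0 = Z,  H_1 = 0,  H_2 = 0,  H_3 = 0.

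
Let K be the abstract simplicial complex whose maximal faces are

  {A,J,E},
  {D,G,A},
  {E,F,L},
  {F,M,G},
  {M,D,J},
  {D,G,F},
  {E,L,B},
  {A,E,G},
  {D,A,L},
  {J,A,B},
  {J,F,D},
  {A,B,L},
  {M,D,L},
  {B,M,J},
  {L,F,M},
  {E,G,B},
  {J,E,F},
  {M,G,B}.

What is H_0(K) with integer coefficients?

We work with the vertex ordering A < B < D < E < F < G < J < L < M. The simplices of K, each written with vertices in increasing order, are:

  0-simplices (9): A, B, D, E, F, G, J, L, M
  1-simplices (27): AB, AD, AE, AG, AJ, AL, BE, BG, BJ, BL, BM, DF, DG, DJ, DL, DM, EF, EG, EJ, EL, FG, FJ, FL, FM, GM, JM, LM
  2-simplices (18): ABJ, ABL, ADG, ADL, AEG, AEJ, BEG, BEL, BGM, BJM, DFG, DFJ, DJM, DLM, EFJ, EFL, FGM, FLM

so the chain groups are C_0 ≅ Z^9, C_1 ≅ Z^27, C_2 ≅ Z^18.

∂_1: C_1 → C_0 maps an edge to its endpoints' difference, ∂[p,q] = q − p. For instance
  ∂BE = E − B.
The 9×27 boundary matrix has rank 8 and Smith normal form diag(1,1,1,1,1,1,1,1).

The boundary map ∂_2: C_2 → C_1 acts by ∂[p,q,r] = [q,r] − [p,r] + [p,q]. For instance
  ∂BGM = GM − BM + BG,
  ∂DLM = LM − DM + DL.
This gives a 27×18 integer matrix of rank 18; reducing to Smith normal form yields diagonal entries (1,1,1,1,1,1,1,1,1,1,1,1,1,1,1,1,1,2).

From H_k ≅ ker(∂_k) / im(∂_{k+1}) we obtain:

  H_0: rank C_0 − rank ∂_1 = 9 − 8 = 1, and the invariant factors of ∂_1 are all 1, so H_0 ≅ Z.

H_0 = Z.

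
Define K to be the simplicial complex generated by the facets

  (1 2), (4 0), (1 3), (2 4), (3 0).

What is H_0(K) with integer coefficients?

K has 5 vertices, 5 edges.
rank ∂_0 = 0, rank ∂_1 = 4 ⇒ b_0 = 5 − 0 − 4 = 1; all invariant factors of ∂_1 are 1 so no torsion. So H_0 = Z.

H_0 = Z.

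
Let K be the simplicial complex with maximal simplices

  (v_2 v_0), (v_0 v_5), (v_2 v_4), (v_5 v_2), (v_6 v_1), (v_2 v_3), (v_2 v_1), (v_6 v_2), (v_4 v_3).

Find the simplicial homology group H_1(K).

H_1 ≅ Z^3.

Fix the vertex order v_0 < v_1 < v_2 < v_3 < v_4 < v_5 < v_6 and write every simplex with vertices in increasing order. Then dim K = 1 and the simplices of K are:

  0-simplices (7): [v_0], [v_1], [v_2], [v_3], [v_4], [v_5], [v_6]
  1-simplices (9): [v_0,v_2], [v_0,v_5], [v_1,v_2], [v_1,v_6], [v_2,v_3], [v_2,v_4], [v_2,v_5], [v_2,v_6], [v_3,v_4]

giving chain groups C_0 ≅ Z^7, C_1 ≅ Z^9.

The boundary map ∂_1: C_1 → C_0 sends each edge [p,q] (with p < q) to q − p. For instance
  ∂[v_1,v_2] = [v_2] − [v_1].
As a 7×9 matrix over Z this has rank 6, with invariant factors (1,1,1,1,1,1).

Now H_k = ker ∂_k / im ∂_{k+1}, so:

  H_1: rank ker ∂_1 − rank ∂_2 = (9 − 6) − 0 = 3, and there is no ∂_2, so H_1 = Z^3.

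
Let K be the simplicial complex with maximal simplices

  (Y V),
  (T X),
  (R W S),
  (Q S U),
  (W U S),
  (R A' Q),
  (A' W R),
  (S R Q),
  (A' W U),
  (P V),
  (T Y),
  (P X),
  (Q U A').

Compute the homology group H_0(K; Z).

K has 11 vertices, 17 edges, 8 triangles.
rank ∂_0 = 0, rank ∂_1 = 9 ⇒ b_0 = 11 − 0 − 9 = 2; all invariant factors of ∂_1 are 1 so no torsion. So H_0 ≅ Z^2.

H_0 ≅ Z^2.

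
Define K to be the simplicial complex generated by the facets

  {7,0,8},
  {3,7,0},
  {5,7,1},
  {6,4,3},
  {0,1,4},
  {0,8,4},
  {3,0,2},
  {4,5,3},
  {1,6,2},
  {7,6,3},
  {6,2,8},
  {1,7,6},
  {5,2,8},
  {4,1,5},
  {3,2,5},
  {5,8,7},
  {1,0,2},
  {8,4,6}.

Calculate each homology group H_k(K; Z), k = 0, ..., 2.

H_0 ≅ Z,  H_1 ≅ Z^2,  H_2 ≅ Z.

Order the vertices as 0 < 1 < 2 < 3 < 4 < 5 < 6 < 7 < 8. Listing each simplex with vertices in this order, K has dimension 2 with simplices:

  0-simplices (9): [0], [1], [2], [3], [4], [5], [6], [7], [8]
  1-simplices (27): (27 of them)
  2-simplices (18): [0,1,2], [0,1,4], [0,2,3], [0,3,7], [0,4,8], [0,7,8], [1,2,6], [1,4,5], [1,5,7], [1,6,7], [2,3,5], [2,5,8], [2,6,8], [3,4,5], [3,4,6], [3,6,7], [4,6,8], [5,7,8]

giving chain groups C_0 ≅ Z^9, C_1 ≅ Z^27, C_2 ≅ Z^18.

∂_1: C_1 → C_0 maps an edge to its endpoints' difference, ∂[p,q] = q − p. For instance
  ∂[3,7] = [7] − [3].
The 9×27 boundary matrix has rank 8 and Smith normal form diag(1,1,1,1,1,1,1,1).

The boundary map ∂_2: C_2 → C_1 acts by ∂[p,q,r] = [q,r] − [p,r] + [p,q]. For instance
  ∂[4,6,8] = [6,8] − [4,8] + [4,6],
  ∂[0,7,8] = [7,8] − [0,8] + [0,7].
The resulting 27×18 matrix has rank 17, and its Smith normal form has invariant factors (1,1,1,1,1,1,1,1,1,1,1,1,1,1,1,1,1).

Now H_k = ker ∂_k / im ∂_{k+1}, so:

  H_0: rank C_0 − rank ∂_1 = 9 − 8 = 1, and the invariant factors of ∂_1 are all 1, so H_0 ≅ Z.
  H_1: rank ker ∂_1 − rank ∂_2 = (27 − 8) − 17 = 2, and the invariant factors of ∂_2 are all 1, so H_1 ≅ Z^2.
  H_2: rank ker ∂_2 − rank ∂_3 = (18 − 17) − 0 = 1, and there is no ∂_3, so H_2 ≅ Z.

(K is a triangulation of the torus T^2.)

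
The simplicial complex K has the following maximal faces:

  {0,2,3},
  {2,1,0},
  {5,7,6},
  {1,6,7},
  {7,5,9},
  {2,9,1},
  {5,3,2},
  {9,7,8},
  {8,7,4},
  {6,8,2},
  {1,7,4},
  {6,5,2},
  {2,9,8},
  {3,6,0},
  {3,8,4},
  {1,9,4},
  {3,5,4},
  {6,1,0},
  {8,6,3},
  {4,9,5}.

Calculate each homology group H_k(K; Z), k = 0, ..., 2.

Fix the vertex order 0 < 1 < 2 < 3 < 4 < 5 < 6 < 7 < 8 < 9 and write every simplex with vertices in increasing order. Then dim K = 2 and the simplices of K are:

  0-simplices (10): [0], [1], [2], [3], [4], [5], [6], [7], [8], [9]
  1-simplices (30): (30 of them)
  2-simplices (20): (20 of them)

so the chain groups are C_0 ≅ Z^10, C_1 ≅ Z^30, C_2 ≅ Z^20.

∂_1: C_1 → C_0 sends each edge [p,q] (with p < q) to q − p. For instance
  ∂[0,3] = [3] − [0].
This gives a 10×30 integer matrix of rank 9; reducing to Smith normal form yields diagonal entries (1,1,1,1,1,1,1,1,1).

Boundary ∂_2: C_2 → C_1 sends each 2-simplex [p,q,r] to [q,r] − [p,r] + [p,q]. For instance
  ∂[3,6,8] = [6,8] − [3,8] + [3,6],
  ∂[0,2,3] = [2,3] − [0,3] + [0,2].
As a 30×20 matrix over Z this has rank 20, with invariant factors (1,1,1,1,1,1,1,1,1,1,1,1,1,1,1,1,1,1,1,2).

Now H_k = ker ∂_k / im ∂_{k+1}, so:

  H_0: rank C_0 − rank ∂_1 = 10 − 9 = 1, and the invariant factors of ∂_1 are all 1, so H_0 ≅ Z.
  H_1: rank ker ∂_1 − rank ∂_2 = (30 − 9) − 20 = 1, and ∂_2 has invariant factor 2 > 1, so H_1 ≅ Z ⊕ Z/2.
  H_2: rank ker ∂_2 − rank ∂_3 = (20 − 20) − 0 = 0, and there is no ∂_3, so H_2 ≅ 0.

(K is a triangulation of the Klein bottle.)

H_0 ≅ Z,  H_1 ≅ Z ⊕ Z/2,  H_2 = 0.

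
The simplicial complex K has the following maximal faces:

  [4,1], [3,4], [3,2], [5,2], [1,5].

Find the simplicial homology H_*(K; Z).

Fix the vertex order 1 < 2 < 3 < 4 < 5 and write every simplex with vertices in increasing order. Then dim K = 1 and the simplices of K are:

  0-simplices (5): [1], [2], [3], [4], [5]
  1-simplices (5): [1,4], [1,5], [2,3], [2,5], [3,4]

giving chain groups C_0 ≅ Z^5, C_1 ≅ Z^5.

The boundary map ∂_1: C_1 → C_0 sends each edge [p,q] (with p < q) to q − p. For instance
  ∂[2,3] = [3] − [2].
This gives a 5×5 integer matrix of rank 4; reducing to Smith normal form yields diagonal entries (1,1,1,1).

Now H_k = ker ∂_k / im ∂_{k+1}, so:

  H_0: rank C_0 − rank ∂_1 = 5 − 4 = 1, and the invariant factors of ∂_1 are all 1, so H_0 = Z.
  H_1: rank ker ∂_1 − rank ∂_2 = (5 − 4) − 0 = 1, and there is no ∂_2, so H_1 = Z.

As a check, the Euler characteristic is 5 − 5 = 0, which agrees with 1 − 1 = 0.

H_0 ≅ Z,  H_1 ≅ Z.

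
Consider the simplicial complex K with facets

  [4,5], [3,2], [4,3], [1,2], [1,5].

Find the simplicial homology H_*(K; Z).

H_0 ≅ Z,  H_1 ≅ Z.

K has 5 vertices, 5 edges.
rank ∂_0 = 0, rank ∂_1 = 4 ⇒ b_0 = 5 − 0 − 4 = 1; all invariant factors of ∂_1 are 1 so no torsion. So H_0 = Z.
rank ∂_1 = 4, rank ∂_2 = 0 ⇒ b_1 = 5 − 4 − 0 = 1. So H_1 = Z.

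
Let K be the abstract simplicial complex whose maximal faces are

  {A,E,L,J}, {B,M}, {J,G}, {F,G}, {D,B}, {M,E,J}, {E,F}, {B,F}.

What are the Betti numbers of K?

b_0 = 1, b_1 = 2, b_2 = 0, b_3 = 0.

Fix the vertex order A < B < D < E < F < G < J < L < M and write every simplex with vertices in increasing order. Then dim K = 3 and the simplices of K are:

  0-simplices (9): A, B, D, E, F, G, J, L, M
  1-simplices (14): AE, AJ, AL, BD, BF, BM, EF, EJ, EL, EM, FG, GJ, JL, JM
  2-simplices (5): AEJ, AEL, AJL, EJL, EJM
  3-simplices (1): AEJL

so the chain groups are C_0 ≅ Z^9, C_1 ≅ Z^14, C_2 ≅ Z^5, C_3 ≅ Z^1.

The boundary map ∂_1: C_1 → C_0 maps an edge to its endpoints' difference, ∂[p,q] = q − p. For instance
  ∂EJ = J − E.
This gives a 9×14 integer matrix of rank 8; reducing to Smith normal form yields diagonal entries (1,1,1,1,1,1,1,1).

Boundary ∂_2: C_2 → C_1 acts by ∂[p,q,r] = [q,r] − [p,r] + [p,q]. For instance
  ∂AEJ = EJ − AJ + AE,
  ∂AEL = EL − AL + AE.
This gives a 14×5 integer matrix of rank 4; reducing to Smith normal form yields diagonal entries (1,1,1,1).

∂_3: C_3 → C_2 sends each 3-simplex σ to the alternating sum Σ_i (−1)^i (σ with its i-th vertex removed). For instance
  ∂AEJL = EJL − AJL + AEL − AEJ.
The 5×1 boundary matrix has rank 1 and Smith normal form diag(1).

Now H_k = ker ∂_k / im ∂_{k+1}, so:

  H_0: rank C_0 − rank ∂_1 = 9 − 8 = 1, and the invariant factors of ∂_1 are all 1, so H_0 ≅ Z.
  H_1: rank ker ∂_1 − rank ∂_2 = (14 − 8) − 4 = 2, and the invariant factors of ∂_2 are all 1, so H_1 ≅ Z^2.
  H_2: rank ker ∂_2 − rank ∂_3 = (5 − 4) − 1 = 0, and the invariant factors of ∂_3 are all 1, so H_2 ≅ 0.
  H_3: rank ker ∂_3 − rank ∂_4 = (1 − 1) − 0 = 0, and there is no ∂_4, so H_3 ≅ 0.

As a check, the Euler characteristic is 9 − 14 + 5 − 1 = -1, which agrees with 1 − 2 + 0 − 0 = -1.

Hence the Betti numbers are b_0 = 1, b_1 = 2, b_2 = 0, b_3 = 0.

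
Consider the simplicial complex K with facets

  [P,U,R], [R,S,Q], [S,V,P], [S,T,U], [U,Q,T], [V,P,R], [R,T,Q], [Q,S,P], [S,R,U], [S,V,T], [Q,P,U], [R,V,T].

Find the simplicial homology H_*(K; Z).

H_0 ≅ Z,  H_1 ≅ Z/2,  H_2 = 0.

Fix the vertex order P < Q < R < S < T < U < V and write every simplex with vertices in increasing order. Then dim K = 2 and the simplices of K are:

  0-simplices (7): P, Q, R, S, T, U, V
  1-simplices (18): PQ, PR, PS, PU, PV, QR, QS, QT, QU, RS, RT, RU, RV, ST, SU, SV, TU, TV
  2-simplices (12): PQS, PQU, PRU, PRV, PSV, QRS, QRT, QTU, RSU, RTV, STU, STV

giving chain groups C_0 ≅ Z^7, C_1 ≅ Z^18, C_2 ≅ Z^12.

Boundary ∂_1: C_1 → C_0 maps an edge to its endpoints' difference, ∂[p,q] = q − p. For instance
  ∂PS = S − P.
As a 7×18 matrix over Z this has rank 6, with invariant factors (1,1,1,1,1,1).

The boundary map ∂_2: C_2 → C_1 acts by ∂[p,q,r] = [q,r] − [p,r] + [p,q]. For instance
  ∂PRU = RU − PU + PR,
  ∂STU = TU − SU + ST.
As a 18×12 matrix over Z this has rank 12, with invariant factors (1,1,1,1,1,1,1,1,1,1,1,2).

Reading off H_k = ker ∂_k / im ∂_{k+1}:

  H_0: rank C_0 − rank ∂_1 = 7 − 6 = 1, and the invariant factors of ∂_1 are all 1, so H_0 ≅ Z.
  H_1: rank ker ∂_1 − rank ∂_2 = (18 − 6) − 12 = 0, and ∂_2 has invariant factor 2 > 1, so H_1 ≅ Z/2.
  H_2: rank ker ∂_2 − rank ∂_3 = (12 − 12) − 0 = 0, and there is no ∂_3, so H_2 ≅ 0.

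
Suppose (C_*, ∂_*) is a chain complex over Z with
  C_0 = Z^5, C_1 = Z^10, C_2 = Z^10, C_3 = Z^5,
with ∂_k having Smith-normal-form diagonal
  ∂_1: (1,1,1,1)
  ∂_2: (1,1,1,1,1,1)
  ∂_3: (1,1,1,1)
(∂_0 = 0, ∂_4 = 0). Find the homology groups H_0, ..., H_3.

H_0: b_0 = 5 − 0 − 4 = 1; torsion from ∂_1 factors > 1: none. So H_0 = Z.
H_1: b_1 = 10 − 4 − 6 = 0; torsion from ∂_2 factors > 1: none. So H_1 = 0.
H_2: b_2 = 10 − 6 − 4 = 0; torsion from ∂_3 factors > 1: none. So H_2 = 0.
H_3: b_3 = 5 − 4 − 0 = 1; torsion from ∂_4 factors > 1: none. So H_3 = Z.

H_0 = Z,  H_1 = 0,  H_2 = 0,  H_3 = Z.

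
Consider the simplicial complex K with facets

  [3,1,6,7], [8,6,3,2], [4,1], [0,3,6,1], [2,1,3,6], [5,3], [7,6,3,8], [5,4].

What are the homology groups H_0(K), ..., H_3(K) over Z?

K has 9 vertices, 19 edges, 15 triangles, 5 3-simplices.
rank ∂_0 = 0, rank ∂_1 = 8 ⇒ b_0 = 9 − 0 − 8 = 1; all invariant factors of ∂_1 are 1 so no torsion. So H_0 ≅ Z.
rank ∂_1 = 8, rank ∂_2 = 10 ⇒ b_1 = 19 − 8 − 10 = 1; all invariant factors of ∂_2 are 1 so no torsion. So H_1 ≅ Z.
rank ∂_2 = 10, rank ∂_3 = 5 ⇒ b_2 = 15 − 10 − 5 = 0; all invariant factors of ∂_3 are 1 so no torsion. So H_2 ≅ 0.
rank ∂_3 = 5, rank ∂_4 = 0 ⇒ b_3 = 5 − 5 − 0 = 0. So H_3 ≅ 0.

H_0 = Z,  H_1 = Z,  H_2 = 0,  H_3 = 0.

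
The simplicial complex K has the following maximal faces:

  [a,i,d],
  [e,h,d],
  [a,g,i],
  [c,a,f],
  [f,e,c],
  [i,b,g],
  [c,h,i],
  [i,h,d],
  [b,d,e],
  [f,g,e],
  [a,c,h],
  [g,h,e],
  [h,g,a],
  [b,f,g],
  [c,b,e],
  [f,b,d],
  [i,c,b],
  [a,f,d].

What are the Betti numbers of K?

Order the vertices as a < b < c < d < e < f < g < h < i. Listing each simplex with vertices in this order, K has dimension 2 with simplices:

  0-simplices (9): a, b, c, d, e, f, g, h, i
  1-simplices (27): ac, ad, af, ag, ah, ai, bc, bd, be, bf, bg, bi, ce, cf, ch, ci, de, df, dh, di, ef, eg, eh, fg, gh, gi, hi
  2-simplices (18): acf, ach, adf, adi, agh, agi, bce, bci, bde, bdf, bfg, bgi, cef, chi, deh, dhi, efg, egh

giving chain groups C_0 ≅ Z^9, C_1 ≅ Z^27, C_2 ≅ Z^18.

∂_1: C_1 → C_0 sends each edge [p,q] (with p < q) to q − p. For instance
  ∂eg = g − e.
As a 9×27 matrix over Z this has rank 8, with invariant factors (1,1,1,1,1,1,1,1).

∂_2: C_2 → C_1 maps a triangle to the signed sum of its edges. For instance
  ∂efg = fg − eg + ef,
  ∂bfg = fg − bg + bf.
The 27×18 boundary matrix has rank 18 and Smith normal form diag(1,1,1,1,1,1,1,1,1,1,1,1,1,1,1,1,1,2).

Computing H_k = (kernel of ∂_k) / (image of ∂_{k+1}):

  H_0: rank C_0 − rank ∂_1 = 9 − 8 = 1, and the invariant factors of ∂_1 are all 1, so H_0 = Z.
  H_1: rank ker ∂_1 − rank ∂_2 = (27 − 8) − 18 = 1, and ∂_2 has invariant factor 2 > 1, so H_1 = Z × Z/2.
  H_2: rank ker ∂_2 − rank ∂_3 = (18 − 18) − 0 = 0, and there is no ∂_3, so H_2 = 0.

(K is a triangulation of the Klein bottle.)

Hence the Betti numbers are b_0 = 1, b_1 = 1, b_2 = 0.

b_0 = 1, b_1 = 1, b_2 = 0.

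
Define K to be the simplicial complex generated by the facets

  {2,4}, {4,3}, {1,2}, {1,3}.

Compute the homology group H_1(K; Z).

We work with the vertex ordering 1 < 2 < 3 < 4. The simplices of K, each written with vertices in increasing order, are:

  0-simplices (4): [1], [2], [3], [4]
  1-simplices (4): [1,2], [1,3], [2,4], [3,4]

Hence C_0 ≅ Z^4, C_1 ≅ Z^4.

The boundary map ∂_1: C_1 → C_0 sends each edge [p,q] (with p < q) to q − p. For instance
  ∂[3,4] = [4] − [3].
The 4×4 boundary matrix has rank 3 and Smith normal form diag(1,1,1).

Now H_k = ker ∂_k / im ∂_{k+1}, so:

  H_1: rank ker ∂_1 − rank ∂_2 = (4 − 3) − 0 = 1, and there is no ∂_2, so H_1 = Z.

H_1 = Z.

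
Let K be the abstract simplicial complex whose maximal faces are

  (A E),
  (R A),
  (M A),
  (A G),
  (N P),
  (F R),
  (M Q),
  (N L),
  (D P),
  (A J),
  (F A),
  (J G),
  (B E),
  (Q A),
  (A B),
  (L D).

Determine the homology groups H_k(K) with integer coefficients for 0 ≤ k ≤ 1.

We work with the vertex ordering A < B < D < E < F < G < J < L < M < N < P < Q < R. The simplices of K, each written with vertices in increasing order, are:

  0-simplices (13): A, B, D, E, F, G, J, L, M, N, P, Q, R
  1-simplices (16): AB, AE, AF, AG, AJ, AM, AQ, AR, BE, DL, DP, FR, GJ, LN, MQ, NP

so the chain groups are C_0 ≅ Z^13, C_1 ≅ Z^16.

The boundary map ∂_1: C_1 → C_0 is given by ∂[p,q] = [q] − [p].
This gives a 13×16 integer matrix of rank 11; reducing to Smith normal form yields diagonal entries (1,1,1,1,1,1,1,1,1,1,1).

Computing H_k = (kernel of ∂_k) / (image of ∂_{k+1}):

  H_0: rank C_0 − rank ∂_1 = 13 − 11 = 2, and the invariant factors of ∂_1 are all 1, so H_0 ≅ Z^2.
  H_1: rank ker ∂_1 − rank ∂_2 = (16 − 11) − 0 = 5, and there is no ∂_2, so H_1 ≅ Z^5.

H_0 = Z^2,  H_1 = Z^5.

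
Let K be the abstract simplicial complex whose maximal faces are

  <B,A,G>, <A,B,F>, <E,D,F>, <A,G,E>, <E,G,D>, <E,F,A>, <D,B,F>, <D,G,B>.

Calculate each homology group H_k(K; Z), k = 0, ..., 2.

H_0 ≅ Z,  H_1 = 0,  H_2 ≅ Z.

Order the vertices as A < B < D < E < F < G. Listing each simplex with vertices in this order, K has dimension 2 with simplices:

  0-simplices (6): A, B, D, E, F, G
  1-simplices (12): AB, AE, AF, AG, BD, BF, BG, DE, DF, DG, EF, EG
  2-simplices (8): ABF, ABG, AEF, AEG, BDF, BDG, DEF, DEG

Hence C_0 ≅ Z^6, C_1 ≅ Z^12, C_2 ≅ Z^8.

Boundary ∂_1: C_1 → C_0 sends each edge [p,q] (with p < q) to q − p. For instance
  ∂AB = B − A.
This gives a 6×12 integer matrix of rank 5; reducing to Smith normal form yields diagonal entries (1,1,1,1,1).

Boundary ∂_2: C_2 → C_1 maps a triangle to the signed sum of its edges. For instance
  ∂BDF = DF − BF + BD,
  ∂DEF = EF − DF + DE.
As a 12×8 matrix over Z this has rank 7, with invariant factors (1,1,1,1,1,1,1).

Reading off H_k = ker ∂_k / im ∂_{k+1}:

  H_0: rank C_0 − rank ∂_1 = 6 − 5 = 1, and the invariant factors of ∂_1 are all 1, so H_0 = Z.
  H_1: rank ker ∂_1 − rank ∂_2 = (12 − 5) − 7 = 0, and the invariant factors of ∂_2 are all 1, so H_1 = 0.
  H_2: rank ker ∂_2 − rank ∂_3 = (8 − 7) − 0 = 1, and there is no ∂_3, so H_2 = Z.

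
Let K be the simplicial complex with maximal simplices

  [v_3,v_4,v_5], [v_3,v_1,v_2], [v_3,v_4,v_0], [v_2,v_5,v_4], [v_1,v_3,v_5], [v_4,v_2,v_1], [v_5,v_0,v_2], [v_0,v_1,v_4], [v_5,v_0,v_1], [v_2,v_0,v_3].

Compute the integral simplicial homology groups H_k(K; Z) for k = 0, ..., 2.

H_0 ≅ Z,  H_1 ≅ Z/2Z,  H_2 = 0.

Fix the vertex order v_0 < v_1 < v_2 < v_3 < v_4 < v_5 and write every simplex with vertices in increasing order. Then dim K = 2 and the simplices of K are:

  0-simplices (6): [v_0], [v_1], [v_2], [v_3], [v_4], [v_5]
  1-simplices (15): (15 of them)
  2-simplices (10): [v_0,v_1,v_4], [v_0,v_1,v_5], [v_0,v_2,v_3], [v_0,v_2,v_5], [v_0,v_3,v_4], [v_1,v_2,v_3], [v_1,v_2,v_4], [v_1,v_3,v_5], [v_2,v_4,v_5], [v_3,v_4,v_5]

Hence C_0 ≅ Z^6, C_1 ≅ Z^15, C_2 ≅ Z^10.

∂_1: C_1 → C_0 sends each edge [p,q] (with p < q) to q − p. For instance
  ∂[v_0,v_4] = [v_4] − [v_0].
This gives a 6×15 integer matrix of rank 5; reducing to Smith normal form yields diagonal entries (1,1,1,1,1).

∂_2: C_2 → C_1 sends each 2-simplex [p,q,r] to [q,r] − [p,r] + [p,q]. For instance
  ∂[v_0,v_2,v_3] = [v_2,v_3] − [v_0,v_3] + [v_0,v_2],
  ∂[v_1,v_3,v_5] = [v_3,v_5] − [v_1,v_5] + [v_1,v_3].
The resulting 15×10 matrix has rank 10, and its Smith normal form has invariant factors (1,1,1,1,1,1,1,1,1,2).

Reading off H_k = ker ∂_k / im ∂_{k+1}:

  H_0: rank C_0 − rank ∂_1 = 6 − 5 = 1, and the invariant factors of ∂_1 are all 1, so H_0 = Z.
  H_1: rank ker ∂_1 − rank ∂_2 = (15 − 5) − 10 = 0, and ∂_2 has invariant factor 2 > 1, so H_1 = Z/2Z.
  H_2: rank ker ∂_2 − rank ∂_3 = (10 − 10) − 0 = 0, and there is no ∂_3, so H_2 = 0.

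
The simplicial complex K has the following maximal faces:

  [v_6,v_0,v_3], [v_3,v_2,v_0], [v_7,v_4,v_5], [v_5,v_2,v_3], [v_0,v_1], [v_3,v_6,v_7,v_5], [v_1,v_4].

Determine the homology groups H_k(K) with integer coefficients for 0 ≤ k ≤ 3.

H_0 = Z,  H_1 = Z,  H_2 = 0,  H_3 = 0.

Take the total order v_0 < v_1 < v_2 < v_3 < v_4 < v_5 < v_6 < v_7 on the vertex set. Then K (dimension 3) consists of the simplices:

  0-simplices (8): [v_0], [v_1], [v_2], [v_3], [v_4], [v_5], [v_6], [v_7]
  1-simplices (15): (15 of them)
  2-simplices (8): [v_0,v_2,v_3], [v_0,v_3,v_6], [v_2,v_3,v_5], [v_3,v_5,v_6], [v_3,v_5,v_7], [v_3,v_6,v_7], [v_4,v_5,v_7], [v_5,v_6,v_7]
  3-simplices (1): [v_3,v_5,v_6,v_7]

Hence C_0 ≅ Z^8, C_1 ≅ Z^15, C_2 ≅ Z^8, C_3 ≅ Z^1.

The boundary map ∂_1: C_1 → C_0 maps an edge to its endpoints' difference, ∂[p,q] = q − p.
As a 8×15 matrix over Z this has rank 7, with invariant factors (1,1,1,1,1,1,1).

∂_2: C_2 → C_1 sends each 2-simplex [p,q,r] to [q,r] − [p,r] + [p,q]. For instance
  ∂[v_4,v_5,v_7] = [v_5,v_7] − [v_4,v_7] + [v_4,v_5],
  ∂[v_0,v_2,v_3] = [v_2,v_3] − [v_0,v_3] + [v_0,v_2].
This gives a 15×8 integer matrix of rank 7; reducing to Smith normal form yields diagonal entries (1,1,1,1,1,1,1).

∂_3: C_3 → C_2 sends each 3-simplex σ to the alternating sum Σ_i (−1)^i (σ with its i-th vertex removed). For instance
  ∂[v_3,v_5,v_6,v_7] = [v_5,v_6,v_7] − [v_3,v_6,v_7] + [v_3,v_5,v_7] − [v_3,v_5,v_6].
As a 8×1 matrix over Z this has rank 1, with invariant factors (1).

Now H_k = ker ∂_k / im ∂_{k+1}, so:

  H_0: rank C_0 − rank ∂_1 = 8 − 7 = 1, and the invariant factors of ∂_1 are all 1, so H_0 = Z.
  H_1: rank ker ∂_1 − rank ∂_2 = (15 − 7) − 7 = 1, and the invariant factors of ∂_2 are all 1, so H_1 = Z.
  H_2: rank ker ∂_2 − rank ∂_3 = (8 − 7) − 1 = 0, and the invariant factors of ∂_3 are all 1, so H_2 = 0.
  H_3: rank ker ∂_3 − rank ∂_4 = (1 − 1) − 0 = 0, and there is no ∂_4, so H_3 = 0.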